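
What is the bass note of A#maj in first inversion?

C##

A#maj = A#–C##–E#. First inversion → third in the bass = C##.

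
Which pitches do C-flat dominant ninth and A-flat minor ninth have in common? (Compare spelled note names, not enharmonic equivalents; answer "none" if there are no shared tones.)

C-flat E-flat G-flat

C-flat dominant ninth = C-flat, E-flat, G-flat, B-double-flat, D-flat.
A-flat minor ninth = A-flat, C-flat, E-flat, G-flat, B-flat.
Shared: C-flat, E-flat, G-flat.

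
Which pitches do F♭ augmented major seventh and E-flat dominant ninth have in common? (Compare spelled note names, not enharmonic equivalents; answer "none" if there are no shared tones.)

E-flat

F♭ augmented major seventh = F-flat, A-flat, C, E-flat.
E-flat dominant ninth = E-flat, G, B-flat, D-flat, F.
Shared: E-flat.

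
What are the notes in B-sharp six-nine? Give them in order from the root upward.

B# D## F## G## C##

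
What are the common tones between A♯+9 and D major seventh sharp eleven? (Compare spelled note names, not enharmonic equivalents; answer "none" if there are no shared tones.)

A♯+9: A♯ C𝄪 E𝄪 G♯ B♯
D major seventh sharp eleven: D F♯ A C♯ G♯
Common to both → G♯.

G♯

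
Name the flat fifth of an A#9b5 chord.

E

Root of A#9b5 = A#. The 5th is a diminished 5th: A# up a diminished 5th → E.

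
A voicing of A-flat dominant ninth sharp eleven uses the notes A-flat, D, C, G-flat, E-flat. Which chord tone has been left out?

A-flat dominant ninth sharp eleven = A-flat, C, E-flat, G-flat, B-flat, D. The voicing lacks the 9th (major 9th), B-flat.

B-flat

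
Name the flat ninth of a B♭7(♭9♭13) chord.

B♭7(♭9♭13) is built on Bb; its 9th is a minor 9th above the root.
A second above B uses the letter C, and the minor 9th above Bb is Cb.

Cb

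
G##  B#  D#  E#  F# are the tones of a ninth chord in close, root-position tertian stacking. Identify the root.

Stacking in thirds gives E# – G## – B# – D# – F#, so E# is the root — E# dominant seventh flat nine.

E#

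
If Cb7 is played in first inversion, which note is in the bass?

Cb7 = Cb–Eb–Gb–Bbb. First inversion → third in the bass = Eb.

Eb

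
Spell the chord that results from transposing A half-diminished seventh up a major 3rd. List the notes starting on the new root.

A major 3rd up from A is C♯, so the new chord is C♯ half-diminished seventh.
root → C♯
3rd (minor 3rd) → E
5th (diminished 5th) → G
7th (minor 7th) → B

C♯  E  G  B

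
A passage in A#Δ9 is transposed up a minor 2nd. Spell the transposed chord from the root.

B, D#, F#, A#, C#

A minor 2nd up from A# is B, so the new chord is B major ninth.
B — root
D# — major 3rd
F# — perfect 5th
A# — major 7th
C# — major 9th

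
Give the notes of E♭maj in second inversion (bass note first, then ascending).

In root position, E♭maj is Eb–G–Bb.
Second inversion puts the fifth (Bb) in the bass.

Bb Eb G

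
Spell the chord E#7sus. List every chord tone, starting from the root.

E# – A# – B# – D#

E#7sus: dominant seventh suspended fourth on E#.
Root: E#
Perfect 4th (4th): A#
Perfect 5th (5th): B#
Minor 7th (7th): D#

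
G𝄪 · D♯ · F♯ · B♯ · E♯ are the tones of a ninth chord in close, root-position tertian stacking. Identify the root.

E♯

Stacking in thirds gives E♯ – G𝄪 – B♯ – D♯ – F♯, so E♯ is the root — E♯ dominant seventh flat nine.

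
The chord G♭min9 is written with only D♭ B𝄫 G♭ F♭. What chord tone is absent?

The full G♭min9 chord is G♭, B𝄫, D♭, F♭, A♭.
Comparing with the voicing, the major 9th (9th) — A♭ — is absent.

A♭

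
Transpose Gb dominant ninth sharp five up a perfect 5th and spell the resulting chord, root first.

G-flat up a perfect 5th → D-flat. New chord: D-flat dominant ninth sharp five.
Root: D-flat
Major 3rd (3rd): F
Augmented 5th (5th): A
Minor 7th (7th): C-flat
Major 9th (9th): E-flat

D-flat, F, A, C-flat, E-flat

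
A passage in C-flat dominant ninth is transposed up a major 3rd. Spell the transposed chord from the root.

E-flat – G – B-flat – D-flat – F

A major 3rd up from C-flat is E-flat, so the new chord is E-flat dominant ninth.
E-flat — root
G — major 3rd
B-flat — perfect 5th
D-flat — minor 7th
F — major 9th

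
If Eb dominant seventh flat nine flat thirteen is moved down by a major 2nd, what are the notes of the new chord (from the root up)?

D-flat, F, A-flat, C-flat, E-double-flat, B-double-flat

E-flat down a major 2nd → D-flat. New chord: D-flat dominant seventh flat nine flat thirteen.
Root: D-flat
Major 3rd (3rd): F
Perfect 5th (5th): A-flat
Minor 7th (7th): C-flat
Minor 9th (9th): E-double-flat
Minor 13th (13th): B-double-flat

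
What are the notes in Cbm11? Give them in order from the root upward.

Root C♭, quality minor eleventh:
Root: C♭
Minor 3rd (3rd): E𝄫
Perfect 5th (5th): G♭
Minor 7th (7th): B𝄫
Major 9th (9th): D♭
Perfect 11th (11th): F♭

C♭ – E𝄫 – G♭ – B𝄫 – D♭ – F♭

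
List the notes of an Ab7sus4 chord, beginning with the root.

Ab7sus4 is a dominant seventh suspended fourth built on Ab.
Root: Ab
Perfect 4th (4th): Db
Perfect 5th (5th): Eb
Minor 7th (7th): Gb

Ab  Db  Eb  Gb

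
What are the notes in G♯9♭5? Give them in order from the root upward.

G♯9♭5: dominant ninth flat five on G#.
root → G#
3rd (major 3rd) → B#
5th (diminished 5th) → D
7th (minor 7th) → F#
9th (major 9th) → A#

G#, B#, D, F#, A#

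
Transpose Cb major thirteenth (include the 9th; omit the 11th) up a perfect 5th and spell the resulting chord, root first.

Cb up a perfect 5th → Gb. New chord: Gb major thirteenth.
Gb — root
Bb — major 3rd
Db — perfect 5th
F — major 7th
Ab — major 9th
Eb — major 13th

Gb – Bb – Db – F – Ab – Eb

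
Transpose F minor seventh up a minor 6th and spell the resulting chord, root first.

Transposed root: F → Db (minor 6th up). So we spell Db minor seventh:
Root: Db
Minor 3rd (3rd): Fb
Perfect 5th (5th): Ab
Minor 7th (7th): Cb

Db – Fb – Ab – Cb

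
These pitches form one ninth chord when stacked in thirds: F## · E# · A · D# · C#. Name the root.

D#

Stacking in thirds gives D# – F## – A – C# – E#, so D# is the root — D# dominant ninth flat five.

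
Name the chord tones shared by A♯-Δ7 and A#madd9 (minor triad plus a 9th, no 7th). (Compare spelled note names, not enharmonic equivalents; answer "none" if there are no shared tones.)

A# C# E#

A♯-Δ7 = A#, C#, E#, G##.
A#madd9 = A#, C#, E#, B#.
Shared: A#, C#, E#.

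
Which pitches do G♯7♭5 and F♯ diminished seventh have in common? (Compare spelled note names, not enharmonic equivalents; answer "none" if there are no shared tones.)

G♯7♭5 = G#, B#, D, F#.
F♯ diminished seventh = F#, A, C, Eb.
Shared: F#.

F#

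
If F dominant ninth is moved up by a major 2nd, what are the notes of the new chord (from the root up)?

A major 2nd up from F is G, so the new chord is G dominant ninth.
Root: G
Major 3rd (3rd): B
Perfect 5th (5th): D
Minor 7th (7th): F
Major 9th (9th): A

G – B – D – F – A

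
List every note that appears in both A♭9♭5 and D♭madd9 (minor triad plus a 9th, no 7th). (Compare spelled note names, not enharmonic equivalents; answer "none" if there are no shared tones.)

Ab

A♭9♭5 = Ab, C, Ebb, Gb, Bb.
D♭madd9 = Db, Fb, Ab, Eb.
Shared: Ab.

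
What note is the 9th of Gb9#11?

Gb9#11 is built on Gb; its 9th is a major 9th above the root.
A second above G uses the letter A, and the major 9th above Gb is Ab.

Ab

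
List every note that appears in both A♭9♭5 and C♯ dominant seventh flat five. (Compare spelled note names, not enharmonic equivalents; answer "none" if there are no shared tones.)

none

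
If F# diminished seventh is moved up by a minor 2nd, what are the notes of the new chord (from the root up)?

Transposed root: F♯ → G (minor 2nd up). So we spell G diminished seventh:
- root: G
- minor 3rd: B♭
- diminished 5th: D♭
- diminished 7th: F♭

G, B♭, D♭, F♭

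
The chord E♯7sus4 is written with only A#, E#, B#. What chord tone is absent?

D#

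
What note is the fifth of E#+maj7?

B𝄪

E#+maj7 is built on E♯; its 5th is an augmented 5th above the root.
A fifth above E uses the letter B, and the augmented 5th above E♯ is B𝄪.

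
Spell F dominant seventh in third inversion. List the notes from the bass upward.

E♭ – F – A – C

In root position, F dominant seventh is F–A–C–E♭.
Third inversion puts the seventh (E♭) in the bass.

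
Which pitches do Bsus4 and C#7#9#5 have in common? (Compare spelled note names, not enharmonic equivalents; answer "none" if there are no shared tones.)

B

Bsus4 = B, E, F#.
C#7#9#5 = C#, E#, G##, B, D##.
Shared: B.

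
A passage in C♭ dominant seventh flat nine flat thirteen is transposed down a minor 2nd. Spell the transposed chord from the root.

Bb – D – F – Ab – Cb – Gb

Transposed root: Cb → Bb (minor 2nd down). So we spell Bb dominant seventh flat nine flat thirteen:
Root: Bb
Major 3rd (3rd): D
Perfect 5th (5th): F
Minor 7th (7th): Ab
Minor 9th (9th): Cb
Minor 13th (13th): Gb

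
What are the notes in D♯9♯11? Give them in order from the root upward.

D#, F##, A#, C#, E#, G##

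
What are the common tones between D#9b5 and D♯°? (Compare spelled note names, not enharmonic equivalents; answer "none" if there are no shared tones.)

D# – A

D#9b5: D# F## A C# E#
D♯°: D# F# A
Common to both → D#, A.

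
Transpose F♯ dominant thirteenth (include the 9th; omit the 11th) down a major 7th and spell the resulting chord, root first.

F# down a major 7th → G. New chord: G dominant thirteenth.
root → G
3rd (major 3rd) → B
5th (perfect 5th) → D
7th (minor 7th) → F
9th (major 9th) → A
13th (major 13th) → E

G B D F A E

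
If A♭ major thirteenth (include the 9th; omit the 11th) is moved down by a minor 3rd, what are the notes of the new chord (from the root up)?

F A C E G D

Transposed root: Ab → F (minor 3rd down). So we spell F major thirteenth:
Root: F
Major 3rd (3rd): A
Perfect 5th (5th): C
Major 7th (7th): E
Major 9th (9th): G
Major 13th (13th): D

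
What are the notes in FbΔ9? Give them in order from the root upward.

Fb – Ab – Cb – Eb – Gb

Root Fb, quality major ninth:
root → Fb
3rd (major 3rd) → Ab
5th (perfect 5th) → Cb
7th (major 7th) → Eb
9th (major 9th) → Gb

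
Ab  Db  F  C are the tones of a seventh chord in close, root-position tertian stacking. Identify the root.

Db

Arranged so that each adjacent pair is a third by letter name: Db – F – Ab – C.
The bottom of that stack, Db, is the root (this is Db major seventh).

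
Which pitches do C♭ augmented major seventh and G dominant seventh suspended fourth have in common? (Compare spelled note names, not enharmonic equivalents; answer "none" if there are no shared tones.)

C♭ augmented major seventh: C♭ E♭ G B♭
G dominant seventh suspended fourth: G C D F
Common to both → G.

G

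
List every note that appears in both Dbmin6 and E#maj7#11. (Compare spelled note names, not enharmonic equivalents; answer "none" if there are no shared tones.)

Dbmin6 = D♭, F♭, A♭, B♭.
E#maj7#11 = E♯, G𝄪, B♯, D𝄪, A𝄪.
Shared: none.

none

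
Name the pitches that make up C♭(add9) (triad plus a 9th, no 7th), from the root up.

C♭, E♭, G♭, D♭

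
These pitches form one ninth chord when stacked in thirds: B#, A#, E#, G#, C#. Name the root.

Arranged so that each adjacent pair is a third by letter name: A# – C# – E# – G# – B#.
The bottom of that stack, A#, is the root (this is A# minor ninth).

A#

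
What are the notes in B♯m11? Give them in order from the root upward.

B♯m11: minor eleventh on B#.
root → B#
3rd (minor 3rd) → D#
5th (perfect 5th) → F##
7th (minor 7th) → A#
9th (major 9th) → C##
11th (perfect 11th) → E#

B#, D#, F##, A#, C##, E#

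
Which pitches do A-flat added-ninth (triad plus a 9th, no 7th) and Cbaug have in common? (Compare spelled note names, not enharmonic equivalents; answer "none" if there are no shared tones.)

A-flat added-ninth: Ab C Eb Bb
Cbaug: Cb Eb G
Common to both → Eb.

Eb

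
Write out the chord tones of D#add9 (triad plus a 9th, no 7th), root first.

D#add9 is an added-ninth built on D#.
Root: D#
Major 3rd (3rd): F##
Perfect 5th (5th): A#
Major 9th (9th): E#

D#  F##  A#  E#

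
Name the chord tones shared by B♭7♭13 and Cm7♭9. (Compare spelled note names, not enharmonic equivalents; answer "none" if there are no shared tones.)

B♭7♭13 = Bb, D, F, Ab, Gb.
Cm7♭9 = C, Eb, G, Bb, Db.
Shared: Bb.

Bb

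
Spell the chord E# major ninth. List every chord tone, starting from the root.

E#, G##, B#, D##, F##

E# major ninth: major ninth on E#.
Root: E#
Major 3rd (3rd): G##
Perfect 5th (5th): B#
Major 7th (7th): D##
Major 9th (9th): F##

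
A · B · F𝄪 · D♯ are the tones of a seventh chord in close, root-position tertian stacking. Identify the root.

B

Arranged so that each adjacent pair is a third by letter name: B – D♯ – F𝄪 – A.
The bottom of that stack, B, is the root (this is B augmented seventh).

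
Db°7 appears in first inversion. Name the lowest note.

Db°7 = D♭–F♭–A𝄫–C𝄫. First inversion → third in the bass = F♭.

F♭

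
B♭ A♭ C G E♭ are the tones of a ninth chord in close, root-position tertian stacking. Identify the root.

A♭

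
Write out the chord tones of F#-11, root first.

F#-11: minor eleventh on F#.
- root: F#
- minor 3rd: A
- perfect 5th: C#
- minor 7th: E
- major 9th: G#
- perfect 11th: B

F#, A, C#, E, G#, B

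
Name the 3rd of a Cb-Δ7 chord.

Ebb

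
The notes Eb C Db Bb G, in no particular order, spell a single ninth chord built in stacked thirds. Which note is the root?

C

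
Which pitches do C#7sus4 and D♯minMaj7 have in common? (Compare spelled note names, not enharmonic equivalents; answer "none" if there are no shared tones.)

C#7sus4 = C#, F#, G#, B.
D♯minMaj7 = D#, F#, A#, C##.
Shared: F#.

F#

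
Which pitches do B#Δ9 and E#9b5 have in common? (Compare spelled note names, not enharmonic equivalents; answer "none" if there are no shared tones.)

B#Δ9: B# D## F## A## C##
E#9b5: E# G## B D# F##
Common to both → F##.

F##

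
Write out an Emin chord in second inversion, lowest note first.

B, E, G

Emin = E–G–B; second inversion → fifth (B) lowest.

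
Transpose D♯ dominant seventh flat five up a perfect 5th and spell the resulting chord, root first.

A-sharp C-double-sharp E G-sharp

Transposed root: D-sharp → A-sharp (perfect 5th up). So we spell A-sharp dominant seventh flat five:
A-sharp — root
C-double-sharp — major 3rd
E — diminished 5th
G-sharp — minor 7th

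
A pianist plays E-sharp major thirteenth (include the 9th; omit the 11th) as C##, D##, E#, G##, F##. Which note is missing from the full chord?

E-sharp major thirteenth = E#, G##, B#, D##, F##, C##. The voicing lacks the 5th (perfect 5th), B#.

B#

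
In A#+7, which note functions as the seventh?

G#

Root of A#+7 = A#. The 7th is a minor 7th: A# up a minor 7th → G#.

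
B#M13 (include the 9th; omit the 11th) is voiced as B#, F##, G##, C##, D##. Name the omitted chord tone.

B#M13 = B#, D##, F##, A##, C##, G##. The voicing lacks the 7th (major 7th), A##.

A##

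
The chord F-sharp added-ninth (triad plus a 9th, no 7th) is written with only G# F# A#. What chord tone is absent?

C#

The full F-sharp added-ninth chord is F#, A#, C#, G#.
Comparing with the voicing, the perfect 5th (5th) — C# — is absent.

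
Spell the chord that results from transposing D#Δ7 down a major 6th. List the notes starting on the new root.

F#, A#, C#, E#

Transposed root: D# → F# (major 6th down). So we spell F# major seventh:
root → F#
3rd (major 3rd) → A#
5th (perfect 5th) → C#
7th (major 7th) → E#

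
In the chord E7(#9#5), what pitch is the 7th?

D

E7(#9#5) is built on E; its 7th is a minor 7th above the root.
A seventh above E uses the letter D, and the minor 7th above E is D.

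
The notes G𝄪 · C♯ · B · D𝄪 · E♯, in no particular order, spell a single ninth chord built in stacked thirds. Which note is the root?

C♯

Arranged so that each adjacent pair is a third by letter name: C♯ – E♯ – G𝄪 – B – D𝄪.
The bottom of that stack, C♯, is the root (this is C♯ dominant seventh sharp nine sharp five).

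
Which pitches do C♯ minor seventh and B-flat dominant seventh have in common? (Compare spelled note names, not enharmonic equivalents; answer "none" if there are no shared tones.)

none

C♯ minor seventh = C-sharp, E, G-sharp, B.
B-flat dominant seventh = B-flat, D, F, A-flat.
Shared: none.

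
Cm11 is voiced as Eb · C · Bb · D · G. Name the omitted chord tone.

F

The full Cm11 chord is C, Eb, G, Bb, D, F.
Comparing with the voicing, the perfect 11th (11th) — F — is absent.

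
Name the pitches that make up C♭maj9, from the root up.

Cb Eb Gb Bb Db

C♭maj9 is a major ninth built on Cb.
root → Cb
3rd (major 3rd) → Eb
5th (perfect 5th) → Gb
7th (major 7th) → Bb
9th (major 9th) → Db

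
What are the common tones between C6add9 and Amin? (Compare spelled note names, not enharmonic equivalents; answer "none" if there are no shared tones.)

C E A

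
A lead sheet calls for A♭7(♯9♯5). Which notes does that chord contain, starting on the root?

Ab C E Gb B

Root Ab, quality dominant seventh sharp nine sharp five:
- root: Ab
- major 3rd: C
- augmented 5th: E
- minor 7th: Gb
- augmented 9th: B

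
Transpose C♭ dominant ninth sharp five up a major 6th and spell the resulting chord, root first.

A-flat C E G-flat B-flat

A major 6th up from C-flat is A-flat, so the new chord is A-flat dominant ninth sharp five.
A-flat — root
C — major 3rd
E — augmented 5th
G-flat — minor 7th
B-flat — major 9th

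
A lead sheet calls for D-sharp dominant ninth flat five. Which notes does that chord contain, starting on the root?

D# – F## – A – C# – E#

D-sharp dominant ninth flat five is a dominant ninth flat five built on D#.
Root: D#
Major 3rd (3rd): F##
Diminished 5th (5th): A
Minor 7th (7th): C#
Major 9th (9th): E#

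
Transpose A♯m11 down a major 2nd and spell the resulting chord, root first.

A major 2nd down from A# is G#, so the new chord is G# minor eleventh.
root → G#
3rd (minor 3rd) → B
5th (perfect 5th) → D#
7th (minor 7th) → F#
9th (major 9th) → A#
11th (perfect 11th) → C#

G#, B, D#, F#, A#, C#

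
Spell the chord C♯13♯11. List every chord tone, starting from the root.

C♯, E♯, G♯, B, D♯, F𝄪, A♯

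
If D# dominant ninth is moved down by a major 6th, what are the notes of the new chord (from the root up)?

A major 6th down from D-sharp is F-sharp, so the new chord is F-sharp dominant ninth.
- root: F-sharp
- major 3rd: A-sharp
- perfect 5th: C-sharp
- minor 7th: E
- major 9th: G-sharp

F-sharp, A-sharp, C-sharp, E, G-sharp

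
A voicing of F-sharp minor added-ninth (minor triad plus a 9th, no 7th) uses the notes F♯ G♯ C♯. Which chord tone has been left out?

A

F-sharp minor added-ninth = F♯, A, C♯, G♯. The voicing lacks the 3rd (minor 3rd), A.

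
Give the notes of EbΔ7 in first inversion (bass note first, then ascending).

G, Bb, D, Eb

EbΔ7 = Eb–G–Bb–D; first inversion → third (G) lowest.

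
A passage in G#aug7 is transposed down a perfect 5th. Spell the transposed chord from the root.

C♯  E♯  G𝄪  B

G♯ down a perfect 5th → C♯. New chord: C♯ augmented seventh.
C♯ — root
E♯ — major 3rd
G𝄪 — augmented 5th
B — minor 7th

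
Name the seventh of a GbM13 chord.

F

Root of GbM13 = G♭. The 7th is a major 7th: G♭ up a major 7th → F.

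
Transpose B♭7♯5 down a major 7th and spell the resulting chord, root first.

A major 7th down from Bb is Cb, so the new chord is Cb augmented seventh.
Root: Cb
Major 3rd (3rd): Eb
Augmented 5th (5th): G
Minor 7th (7th): Bbb

Cb, Eb, G, Bbb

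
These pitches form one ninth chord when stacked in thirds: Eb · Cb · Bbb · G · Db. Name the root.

Cb

Arranged so that each adjacent pair is a third by letter name: Cb – Eb – G – Bbb – Db.
The bottom of that stack, Cb, is the root (this is Cb dominant ninth sharp five).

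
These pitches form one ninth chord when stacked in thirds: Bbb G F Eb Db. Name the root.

Arranged so that each adjacent pair is a third by letter name: Eb – G – Bbb – Db – F.
The bottom of that stack, Eb, is the root (this is Eb dominant ninth flat five).

Eb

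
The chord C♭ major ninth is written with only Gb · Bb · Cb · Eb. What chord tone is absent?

Db

C♭ major ninth = Cb, Eb, Gb, Bb, Db. The voicing lacks the 9th (major 9th), Db.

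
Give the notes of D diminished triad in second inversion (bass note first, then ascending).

In root position, D diminished triad is D–F–A-flat.
Second inversion puts the fifth (A-flat) in the bass.

A-flat – D – F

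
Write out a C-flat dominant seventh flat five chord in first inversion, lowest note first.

Eb  Gbb  Bbb  Cb

C-flat dominant seventh flat five = Cb–Eb–Gbb–Bbb; first inversion → third (Eb) lowest.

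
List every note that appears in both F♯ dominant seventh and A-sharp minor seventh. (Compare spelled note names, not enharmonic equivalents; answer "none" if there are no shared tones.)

F♯ dominant seventh: F-sharp A-sharp C-sharp E
A-sharp minor seventh: A-sharp C-sharp E-sharp G-sharp
Common to both → A-sharp, C-sharp.

A-sharp  C-sharp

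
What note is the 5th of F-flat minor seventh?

Root of F-flat minor seventh = F-flat. The 5th is a perfect 5th: F-flat up a perfect 5th → C-flat.

C-flat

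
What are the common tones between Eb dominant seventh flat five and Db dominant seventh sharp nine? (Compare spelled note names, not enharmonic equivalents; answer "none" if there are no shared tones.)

Eb dominant seventh flat five: E♭ G B𝄫 D♭
Db dominant seventh sharp nine: D♭ F A♭ C♭ E
Common to both → D♭.

D♭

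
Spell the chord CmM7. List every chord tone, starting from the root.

C E♭ G B

CmM7 is a minor-major seventh built on C.
root → C
3rd (minor 3rd) → E♭
5th (perfect 5th) → G
7th (major 7th) → B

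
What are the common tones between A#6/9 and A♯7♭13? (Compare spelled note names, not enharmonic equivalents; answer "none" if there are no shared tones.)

A#  C##  E#

A#6/9: A# C## E# F## B#
A♯7♭13: A# C## E# G# F#
Common to both → A#, C##, E#.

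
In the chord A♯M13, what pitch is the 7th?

G##

Root of A♯M13 = A#. The 7th is a major 7th: A# up a major 7th → G##.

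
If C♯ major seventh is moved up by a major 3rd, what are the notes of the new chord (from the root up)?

E-sharp  G-double-sharp  B-sharp  D-double-sharp

Transposed root: C-sharp → E-sharp (major 3rd up). So we spell E-sharp major seventh:
- root: E-sharp
- major 3rd: G-double-sharp
- perfect 5th: B-sharp
- major 7th: D-double-sharp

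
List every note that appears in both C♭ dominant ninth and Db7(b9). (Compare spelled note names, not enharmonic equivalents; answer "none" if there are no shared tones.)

C♭ dominant ninth = Cb, Eb, Gb, Bbb, Db.
Db7(b9) = Db, F, Ab, Cb, Ebb.
Shared: Cb, Db.

Cb Db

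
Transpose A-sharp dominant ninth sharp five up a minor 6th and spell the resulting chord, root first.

Transposed root: A-sharp → F-sharp (minor 6th up). So we spell F-sharp dominant ninth sharp five:
root → F-sharp
3rd (major 3rd) → A-sharp
5th (augmented 5th) → C-double-sharp
7th (minor 7th) → E
9th (major 9th) → G-sharp

F-sharp, A-sharp, C-double-sharp, E, G-sharp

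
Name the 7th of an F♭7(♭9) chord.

Ebb

F♭7(♭9) is built on Fb; its 7th is a minor 7th above the root.
A seventh above F uses the letter E, and the minor 7th above Fb is Ebb.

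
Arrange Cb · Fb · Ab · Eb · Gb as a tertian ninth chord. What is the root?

Fb

Arranged so that each adjacent pair is a third by letter name: Fb – Ab – Cb – Eb – Gb.
The bottom of that stack, Fb, is the root (this is Fb major ninth).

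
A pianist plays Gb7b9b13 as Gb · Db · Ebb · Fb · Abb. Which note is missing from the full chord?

Gb7b9b13 = Gb, Bb, Db, Fb, Abb, Ebb. The voicing lacks the 3rd (major 3rd), Bb.

Bb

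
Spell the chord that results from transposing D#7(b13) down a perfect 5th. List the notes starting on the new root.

Transposed root: D# → G# (perfect 5th down). So we spell G# dominant seventh flat thirteen:
G# — root
B# — major 3rd
D# — perfect 5th
F# — minor 7th
E — minor 13th

G#  B#  D#  F#  E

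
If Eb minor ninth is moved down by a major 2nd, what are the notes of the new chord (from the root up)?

Db – Fb – Ab – Cb – Eb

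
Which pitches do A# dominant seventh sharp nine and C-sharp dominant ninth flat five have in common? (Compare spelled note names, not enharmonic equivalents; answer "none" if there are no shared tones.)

E-sharp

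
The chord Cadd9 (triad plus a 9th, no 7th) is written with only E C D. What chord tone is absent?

Cadd9 = C, E, G, D. The voicing lacks the 5th (perfect 5th), G.

G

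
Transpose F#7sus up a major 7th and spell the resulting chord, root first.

E# A# B# D#

A major 7th up from F# is E#, so the new chord is E# dominant seventh suspended fourth.
- root: E#
- perfect 4th: A#
- perfect 5th: B#
- minor 7th: D#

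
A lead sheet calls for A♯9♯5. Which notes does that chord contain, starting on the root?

Root A#, quality dominant ninth sharp five:
A# — root
C## — major 3rd
E## — augmented 5th
G# — minor 7th
B# — major 9th

A#, C##, E##, G#, B#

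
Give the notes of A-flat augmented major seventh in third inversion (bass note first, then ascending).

G  Ab  C  E

A-flat augmented major seventh = Ab–C–E–G; third inversion → seventh (G) lowest.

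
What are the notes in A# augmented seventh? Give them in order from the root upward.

A# augmented seventh: augmented seventh on A-sharp.
root → A-sharp
3rd (major 3rd) → C-double-sharp
5th (augmented 5th) → E-double-sharp
7th (minor 7th) → G-sharp

A-sharp, C-double-sharp, E-double-sharp, G-sharp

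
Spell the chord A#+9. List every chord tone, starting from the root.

Root A#, quality dominant ninth sharp five:
Root: A#
Major 3rd (3rd): C##
Augmented 5th (5th): E##
Minor 7th (7th): G#
Major 9th (9th): B#

A#, C##, E##, G#, B#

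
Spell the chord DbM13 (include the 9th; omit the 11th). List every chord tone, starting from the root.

DbM13: major thirteenth on Db.
- root: Db
- major 3rd: F
- perfect 5th: Ab
- major 7th: C
- major 9th: Eb
- major 13th: Bb

Db F Ab C Eb Bb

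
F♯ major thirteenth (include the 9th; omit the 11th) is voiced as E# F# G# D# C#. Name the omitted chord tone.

A#

The full F♯ major thirteenth chord is F#, A#, C#, E#, G#, D#.
Comparing with the voicing, the major 3rd (3rd) — A# — is absent.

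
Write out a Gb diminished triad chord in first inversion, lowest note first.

In root position, Gb diminished triad is Gb–Bbb–Dbb.
First inversion puts the third (Bbb) in the bass.

Bbb, Dbb, Gb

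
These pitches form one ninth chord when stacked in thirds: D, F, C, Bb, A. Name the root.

Bb

Stacking in thirds gives Bb – D – F – A – C, so Bb is the root — Bb major ninth.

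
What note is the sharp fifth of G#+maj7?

D##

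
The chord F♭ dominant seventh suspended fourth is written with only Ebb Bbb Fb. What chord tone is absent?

F♭ dominant seventh suspended fourth = Fb, Bbb, Cb, Ebb. The voicing lacks the 5th (perfect 5th), Cb.

Cb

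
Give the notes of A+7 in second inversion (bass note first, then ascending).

A+7 = A–C#–E#–G; second inversion → fifth (E#) lowest.

E#  G  A  C#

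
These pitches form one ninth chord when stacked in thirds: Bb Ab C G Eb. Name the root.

Ab

Arranged so that each adjacent pair is a third by letter name: Ab – C – Eb – G – Bb.
The bottom of that stack, Ab, is the root (this is Ab major ninth).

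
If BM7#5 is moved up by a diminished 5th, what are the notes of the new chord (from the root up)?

A diminished 5th up from B is F, so the new chord is F augmented major seventh.
Root: F
Major 3rd (3rd): A
Augmented 5th (5th): C#
Major 7th (7th): E

F  A  C#  E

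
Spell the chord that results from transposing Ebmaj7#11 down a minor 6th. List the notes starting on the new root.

G – B – D – F# – C#

Eb down a minor 6th → G. New chord: G major seventh sharp eleven.
G — root
B — major 3rd
D — perfect 5th
F# — major 7th
C# — augmented 11th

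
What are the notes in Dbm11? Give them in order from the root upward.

Db, Fb, Ab, Cb, Eb, Gb

Root Db, quality minor eleventh:
- root: Db
- minor 3rd: Fb
- perfect 5th: Ab
- minor 7th: Cb
- major 9th: Eb
- perfect 11th: Gb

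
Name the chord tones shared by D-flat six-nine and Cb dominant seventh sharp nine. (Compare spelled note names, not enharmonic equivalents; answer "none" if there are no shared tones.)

D-flat six-nine: D-flat F A-flat B-flat E-flat
Cb dominant seventh sharp nine: C-flat E-flat G-flat B-double-flat D
Common to both → E-flat.

E-flat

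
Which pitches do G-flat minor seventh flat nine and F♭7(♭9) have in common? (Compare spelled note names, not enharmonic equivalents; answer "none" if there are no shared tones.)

G-flat minor seventh flat nine = G♭, B𝄫, D♭, F♭, A𝄫.
F♭7(♭9) = F♭, A♭, C♭, E𝄫, G𝄫.
Shared: F♭.

F♭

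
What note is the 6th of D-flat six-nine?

Bb

D-flat six-nine is built on Db; its 6th is a major 6th above the root.
A sixth above D uses the letter B, and the major 6th above Db is Bb.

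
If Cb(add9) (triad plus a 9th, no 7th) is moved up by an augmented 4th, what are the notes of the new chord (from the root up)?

An augmented 4th up from C♭ is F, so the new chord is F added-ninth.
F — root
A — major 3rd
C — perfect 5th
G — major 9th

F A C G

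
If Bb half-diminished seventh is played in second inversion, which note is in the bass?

Fb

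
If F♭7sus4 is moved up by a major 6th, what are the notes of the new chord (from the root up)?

Db – Gb – Ab – Cb

Fb up a major 6th → Db. New chord: Db dominant seventh suspended fourth.
Db — root
Gb — perfect 4th
Ab — perfect 5th
Cb — minor 7th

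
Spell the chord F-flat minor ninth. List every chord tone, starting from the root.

Root F♭, quality minor ninth:
F♭ — root
A𝄫 — minor 3rd
C♭ — perfect 5th
E𝄫 — minor 7th
G♭ — major 9th

F♭ – A𝄫 – C♭ – E𝄫 – G♭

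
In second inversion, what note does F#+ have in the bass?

C##

F#+ in root position is F#–A#–C##.
Second inversion places the fifth in the bass, which is C##.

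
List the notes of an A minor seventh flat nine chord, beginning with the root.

A C E G B♭

A minor seventh flat nine is a minor seventh flat nine built on A.
A — root
C — minor 3rd
E — perfect 5th
G — minor 7th
B♭ — minor 9th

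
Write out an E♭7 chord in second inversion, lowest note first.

Bb, Db, Eb, G

In root position, E♭7 is Eb–G–Bb–Db.
Second inversion puts the fifth (Bb) in the bass.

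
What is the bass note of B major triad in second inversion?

F-sharp

B major triad = B–D-sharp–F-sharp. Second inversion → fifth in the bass = F-sharp.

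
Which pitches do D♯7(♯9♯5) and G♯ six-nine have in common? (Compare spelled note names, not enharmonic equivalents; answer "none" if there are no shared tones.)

D#

D♯7(♯9♯5): D# F## A## C# E##
G♯ six-nine: G# B# D# E# A#
Common to both → D#.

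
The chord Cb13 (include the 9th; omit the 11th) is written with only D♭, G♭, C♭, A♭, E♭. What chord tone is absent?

Cb13 = C♭, E♭, G♭, B𝄫, D♭, A♭. The voicing lacks the 7th (minor 7th), B𝄫.

B𝄫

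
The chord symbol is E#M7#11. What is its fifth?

B#

Root of E#M7#11 = E#. The 5th is a perfect 5th: E# up a perfect 5th → B#.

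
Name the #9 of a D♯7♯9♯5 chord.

D♯7♯9♯5 is built on D♯; its 9th is an augmented 9th above the root.
A second above D uses the letter E, and the augmented 9th above D♯ is E𝄪.

E𝄪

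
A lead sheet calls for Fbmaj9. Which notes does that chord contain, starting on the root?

Fb Ab Cb Eb Gb

Root Fb, quality major ninth:
Fb — root
Ab — major 3rd
Cb — perfect 5th
Eb — major 7th
Gb — major 9th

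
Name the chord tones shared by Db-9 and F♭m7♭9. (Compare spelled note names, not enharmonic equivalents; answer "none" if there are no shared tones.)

F♭, C♭

Db-9: D♭ F♭ A♭ C♭ E♭
F♭m7♭9: F♭ A𝄫 C♭ E𝄫 G𝄫
Common to both → F♭, C♭.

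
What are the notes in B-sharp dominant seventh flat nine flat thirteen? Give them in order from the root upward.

Root B-sharp, quality dominant seventh flat nine flat thirteen:
- root: B-sharp
- major 3rd: D-double-sharp
- perfect 5th: F-double-sharp
- minor 7th: A-sharp
- minor 9th: C-sharp
- minor 13th: G-sharp

B-sharp – D-double-sharp – F-double-sharp – A-sharp – C-sharp – G-sharp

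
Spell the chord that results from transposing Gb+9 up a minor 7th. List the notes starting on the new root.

A minor 7th up from Gb is Fb, so the new chord is Fb dominant ninth sharp five.
- root: Fb
- major 3rd: Ab
- augmented 5th: C
- minor 7th: Ebb
- major 9th: Gb

Fb  Ab  C  Ebb  Gb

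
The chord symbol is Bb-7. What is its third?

Db

Root of Bb-7 = Bb. The 3rd is a minor 3rd: Bb up a minor 3rd → Db.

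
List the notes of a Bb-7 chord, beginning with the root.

Root Bb, quality minor seventh:
- root: Bb
- minor 3rd: Db
- perfect 5th: F
- minor 7th: Ab

Bb  Db  F  Ab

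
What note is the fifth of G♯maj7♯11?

G♯maj7♯11 is built on G♯; its 5th is a perfect 5th above the root.
A fifth above G uses the letter D, and the perfect 5th above G♯ is D♯.

D♯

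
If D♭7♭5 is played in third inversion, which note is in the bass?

D♭7♭5 in root position is Db–F–Abb–Cb.
Third inversion places the seventh in the bass, which is Cb.

Cb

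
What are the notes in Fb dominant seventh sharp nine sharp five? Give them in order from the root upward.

F-flat, A-flat, C, E-double-flat, G

Fb dominant seventh sharp nine sharp five is a dominant seventh sharp nine sharp five built on F-flat.
Root: F-flat
Major 3rd (3rd): A-flat
Augmented 5th (5th): C
Minor 7th (7th): E-double-flat
Augmented 9th (9th): G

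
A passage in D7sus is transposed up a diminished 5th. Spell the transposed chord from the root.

Transposed root: D → Ab (diminished 5th up). So we spell Ab dominant seventh suspended fourth:
root → Ab
4th (perfect 4th) → Db
5th (perfect 5th) → Eb
7th (minor 7th) → Gb

Ab – Db – Eb – Gb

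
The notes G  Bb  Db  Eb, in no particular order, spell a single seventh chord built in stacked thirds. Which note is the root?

Eb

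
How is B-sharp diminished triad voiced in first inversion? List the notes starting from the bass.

In root position, B-sharp diminished triad is B♯–D♯–F♯.
First inversion puts the third (D♯) in the bass.

D♯ F♯ B♯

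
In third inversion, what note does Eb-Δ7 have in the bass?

D

Eb-Δ7 = E♭–G♭–B♭–D. Third inversion → seventh in the bass = D.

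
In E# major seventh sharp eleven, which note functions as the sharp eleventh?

Root of E# major seventh sharp eleven = E#. The 11th is an augmented 11th: E# up an augmented 11th → A##.

A##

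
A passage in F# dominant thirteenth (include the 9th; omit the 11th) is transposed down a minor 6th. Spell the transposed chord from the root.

F# down a minor 6th → A#. New chord: A# dominant thirteenth.
Root: A#
Major 3rd (3rd): C##
Perfect 5th (5th): E#
Minor 7th (7th): G#
Major 9th (9th): B#
Major 13th (13th): F##

A#, C##, E#, G#, B#, F##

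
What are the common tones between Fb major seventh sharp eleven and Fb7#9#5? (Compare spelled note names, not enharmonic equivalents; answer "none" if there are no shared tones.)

Fb, Ab

Fb major seventh sharp eleven = Fb, Ab, Cb, Eb, Bb.
Fb7#9#5 = Fb, Ab, C, Ebb, G.
Shared: Fb, Ab.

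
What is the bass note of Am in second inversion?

E

Am = A–C–E. Second inversion → fifth in the bass = E.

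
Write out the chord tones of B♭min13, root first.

B♭ – D♭ – F – A♭ – C – E♭ – G

B♭min13: minor thirteenth on B♭.
B♭ — root
D♭ — minor 3rd
F — perfect 5th
A♭ — minor 7th
C — major 9th
E♭ — perfect 11th
G — major 13th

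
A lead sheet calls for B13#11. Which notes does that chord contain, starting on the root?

B – D# – F# – A – C# – E# – G#

Root B, quality dominant thirteenth sharp eleven:
B — root
D# — major 3rd
F# — perfect 5th
A — minor 7th
C# — major 9th
E# — augmented 11th
G# — major 13th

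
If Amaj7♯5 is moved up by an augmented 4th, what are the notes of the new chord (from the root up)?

D♯ F𝄪 A𝄪 C𝄪

Transposed root: A → D♯ (augmented 4th up). So we spell D♯ augmented major seventh:
Root: D♯
Major 3rd (3rd): F𝄪
Augmented 5th (5th): A𝄪
Major 7th (7th): C𝄪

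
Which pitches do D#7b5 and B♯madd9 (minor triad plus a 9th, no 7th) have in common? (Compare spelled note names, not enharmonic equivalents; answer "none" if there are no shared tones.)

D#  F##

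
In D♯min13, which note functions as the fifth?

A♯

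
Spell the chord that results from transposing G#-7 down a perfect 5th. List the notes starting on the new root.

Transposed root: G# → C# (perfect 5th down). So we spell C# minor seventh:
C# — root
E — minor 3rd
G# — perfect 5th
B — minor 7th

C#  E  G#  B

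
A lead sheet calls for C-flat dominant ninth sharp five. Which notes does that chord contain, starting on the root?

C-flat, E-flat, G, B-double-flat, D-flat

C-flat dominant ninth sharp five: dominant ninth sharp five on C-flat.
C-flat — root
E-flat — major 3rd
G — augmented 5th
B-double-flat — minor 7th
D-flat — major 9th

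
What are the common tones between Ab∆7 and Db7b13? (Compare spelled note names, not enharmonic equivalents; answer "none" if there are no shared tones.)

Ab

Ab∆7 = Ab, C, Eb, G.
Db7b13 = Db, F, Ab, Cb, Bbb.
Shared: Ab.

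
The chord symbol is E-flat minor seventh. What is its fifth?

B-flat

E-flat minor seventh is built on E-flat; its 5th is a perfect 5th above the root.
A fifth above E uses the letter B, and the perfect 5th above E-flat is B-flat.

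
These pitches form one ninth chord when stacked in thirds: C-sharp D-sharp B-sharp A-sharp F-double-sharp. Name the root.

B-sharp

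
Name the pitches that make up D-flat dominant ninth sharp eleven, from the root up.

D♭ F A♭ C♭ E♭ G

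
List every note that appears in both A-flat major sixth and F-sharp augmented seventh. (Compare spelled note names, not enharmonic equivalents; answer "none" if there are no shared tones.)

none

A-flat major sixth = A-flat, C, E-flat, F.
F-sharp augmented seventh = F-sharp, A-sharp, C-double-sharp, E.
Shared: none.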